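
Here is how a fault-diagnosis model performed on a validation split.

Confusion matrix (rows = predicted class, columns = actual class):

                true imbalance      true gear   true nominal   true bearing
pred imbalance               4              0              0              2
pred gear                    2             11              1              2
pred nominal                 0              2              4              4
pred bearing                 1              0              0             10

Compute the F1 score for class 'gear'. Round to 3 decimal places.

0.759

Treat 'gear' as positive and all other classes as negative.
F1 score = 2·TP/(2·TP+FP+FN).
gear: TP=11, FP=2+1+2=5, FN=0+2+0=2 → 22/29 = 0.7586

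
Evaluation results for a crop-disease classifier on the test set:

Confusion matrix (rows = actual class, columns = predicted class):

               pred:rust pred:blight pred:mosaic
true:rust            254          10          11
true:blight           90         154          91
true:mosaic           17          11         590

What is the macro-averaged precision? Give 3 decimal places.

0.812

Per-class precision (TP/(TP+FP)):
  rust: TP=254, FP=90+17=107 → 254/361 = 0.7036
  blight: TP=154, FP=10+11=21 → 154/175 = 0.8800
  mosaic: TP=590, FP=11+91=102 → 590/692 = 0.8526
Macro-precision = mean = (0.7036 + 0.8800 + 0.8526) / 3 = 0.812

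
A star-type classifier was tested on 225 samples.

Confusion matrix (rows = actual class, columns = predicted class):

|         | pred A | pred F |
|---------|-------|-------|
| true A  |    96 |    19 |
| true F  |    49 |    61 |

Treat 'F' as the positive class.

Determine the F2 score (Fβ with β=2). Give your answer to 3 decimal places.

Fβ = (1+β²)·TP / ((1+β²)·TP + β²·FN + FP), with β²=4
= 5·61 / (5·61 + 4·49 + 19) = 0.587

0.587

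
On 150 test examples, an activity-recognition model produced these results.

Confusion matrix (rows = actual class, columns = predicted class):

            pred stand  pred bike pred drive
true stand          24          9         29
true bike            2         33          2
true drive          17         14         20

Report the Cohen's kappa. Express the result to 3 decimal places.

0.278

Observed agreement pₒ = trace/N = 77/150 = 0.5133
Expected agreement pₑ = Σ (rowᵢ·colᵢ)/N² = (62·43 + 37·56 + 51·51)/150² = 0.3262
κ = (pₒ − pₑ)/(1 − pₑ) = (0.5133 − 0.3262)/(1 − 0.3262) = 0.278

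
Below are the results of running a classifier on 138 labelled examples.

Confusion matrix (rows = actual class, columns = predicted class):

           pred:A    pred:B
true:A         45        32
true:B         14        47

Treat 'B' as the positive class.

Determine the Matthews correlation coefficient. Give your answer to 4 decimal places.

0.3563

MCC = (TP·TN − FP·FN) / √((TP+FP)(TP+FN)(TN+FP)(TN+FN))
Numerator = 47·45 − 32·14 = 1667
Denominator = √(79·61·77·59) = √21892717 = 4678.9654
MCC = 1667 / 4678.9654 = 0.3563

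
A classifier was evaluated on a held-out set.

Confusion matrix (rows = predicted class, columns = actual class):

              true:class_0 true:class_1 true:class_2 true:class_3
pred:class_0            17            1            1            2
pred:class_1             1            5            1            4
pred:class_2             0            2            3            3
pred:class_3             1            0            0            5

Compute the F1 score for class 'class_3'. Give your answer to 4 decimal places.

Treat 'class_3' as positive and all other classes as negative.
F1 score = 2·TP/(2·TP+FP+FN).
class_3: TP=5, FP=1+0+0=1, FN=2+4+3=9 → 10/20 = 0.50000

0.5000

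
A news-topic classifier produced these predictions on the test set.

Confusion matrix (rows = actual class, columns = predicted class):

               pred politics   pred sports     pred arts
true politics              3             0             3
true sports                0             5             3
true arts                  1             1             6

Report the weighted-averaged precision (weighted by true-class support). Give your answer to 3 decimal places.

0.689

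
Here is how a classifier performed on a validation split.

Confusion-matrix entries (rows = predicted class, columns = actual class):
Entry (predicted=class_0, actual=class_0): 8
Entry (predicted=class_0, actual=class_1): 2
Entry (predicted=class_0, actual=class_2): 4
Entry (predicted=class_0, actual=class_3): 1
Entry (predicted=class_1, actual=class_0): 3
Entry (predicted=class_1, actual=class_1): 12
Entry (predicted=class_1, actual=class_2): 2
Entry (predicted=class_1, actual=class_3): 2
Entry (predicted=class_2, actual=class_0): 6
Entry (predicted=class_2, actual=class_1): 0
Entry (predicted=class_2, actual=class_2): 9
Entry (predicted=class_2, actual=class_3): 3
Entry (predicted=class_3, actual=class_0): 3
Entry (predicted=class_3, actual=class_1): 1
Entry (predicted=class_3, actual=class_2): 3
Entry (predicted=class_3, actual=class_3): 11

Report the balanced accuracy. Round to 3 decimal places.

0.587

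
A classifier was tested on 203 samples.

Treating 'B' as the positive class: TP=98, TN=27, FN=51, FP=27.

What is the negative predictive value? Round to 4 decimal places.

0.3462

NPV = TN/(TN+FN) = 27/(27+51) = 0.3462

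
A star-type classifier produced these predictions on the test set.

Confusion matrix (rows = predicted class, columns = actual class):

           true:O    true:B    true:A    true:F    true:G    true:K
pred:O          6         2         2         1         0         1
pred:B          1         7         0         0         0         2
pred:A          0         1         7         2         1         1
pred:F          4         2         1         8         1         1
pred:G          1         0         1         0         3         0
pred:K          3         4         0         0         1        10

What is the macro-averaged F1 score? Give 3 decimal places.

Per-class F1 score (2·TP/(2·TP+FP+FN)):
  O: TP=6, FP=2+2+1+0+1=6, FN=1+0+4+1+3=9 → 12/27 = 0.4444
  B: TP=7, FP=1+0+0+0+2=3, FN=2+1+2+0+4=9 → 14/26 = 0.5385
  A: TP=7, FP=0+1+2+1+1=5, FN=2+0+1+1+0=4 → 14/23 = 0.6087
  F: TP=8, FP=4+2+1+1+1=9, FN=1+0+2+0+0=3 → 16/28 = 0.5714
  G: TP=3, FP=1+0+1+0+0=2, FN=0+0+1+1+1=3 → 6/11 = 0.5455
  K: TP=10, FP=3+4+0+0+1=8, FN=1+2+1+1+0=5 → 20/33 = 0.6061
Macro-F1 score = mean = (0.4444 + 0.5385 + 0.6087 + 0.5714 + 0.5455 + 0.6061) / 6 = 0.552

0.552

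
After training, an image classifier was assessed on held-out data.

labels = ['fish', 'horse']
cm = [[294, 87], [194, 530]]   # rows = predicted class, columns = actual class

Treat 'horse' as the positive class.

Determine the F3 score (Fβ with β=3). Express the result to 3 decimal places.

Fβ = (1+β²)·TP / ((1+β²)·TP + β²·FN + FP), with β²=9
= 10·530 / (10·530 + 9·87 + 194) = 0.844

0.844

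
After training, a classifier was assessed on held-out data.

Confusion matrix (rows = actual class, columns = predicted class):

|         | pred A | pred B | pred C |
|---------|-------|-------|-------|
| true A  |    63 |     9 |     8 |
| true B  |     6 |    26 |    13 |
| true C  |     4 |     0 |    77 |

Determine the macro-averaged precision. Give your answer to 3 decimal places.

Per-class precision (TP/(TP+FP)):
  A: TP=63, FP=6+4=10 → 63/73 = 0.8630
  B: TP=26, FP=9+0=9 → 26/35 = 0.7429
  C: TP=77, FP=8+13=21 → 77/98 = 0.7857
Macro-precision = mean = (0.8630 + 0.7429 + 0.7857) / 3 = 0.797

0.797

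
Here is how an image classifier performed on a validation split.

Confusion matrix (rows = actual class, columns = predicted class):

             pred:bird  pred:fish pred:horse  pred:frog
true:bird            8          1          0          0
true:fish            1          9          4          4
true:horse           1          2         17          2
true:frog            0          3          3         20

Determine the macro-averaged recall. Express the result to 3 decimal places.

Per-class recall (TP/(TP+FN)):
  bird: TP=8, FN=1+0+0=1 → 8/9 = 0.8889
  fish: TP=9, FN=1+4+4=9 → 9/18 = 0.5000
  horse: TP=17, FN=1+2+2=5 → 17/22 = 0.7727
  frog: TP=20, FN=0+3+3=6 → 20/26 = 0.7692
Macro-recall = mean = (0.8889 + 0.5000 + 0.7727 + 0.7692) / 4 = 0.733

0.733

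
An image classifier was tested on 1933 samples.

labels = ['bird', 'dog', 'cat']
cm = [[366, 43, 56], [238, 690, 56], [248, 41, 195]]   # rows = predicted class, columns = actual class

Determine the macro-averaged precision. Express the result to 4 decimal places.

0.6304

Per-class precision (TP/(TP+FP)):
  bird: TP=366, FP=43+56=99 → 366/465 = 0.78710
  dog: TP=690, FP=238+56=294 → 690/984 = 0.70122
  cat: TP=195, FP=248+41=289 → 195/484 = 0.40289
Macro-precision = mean = (0.78710 + 0.70122 + 0.40289) / 3 = 0.6304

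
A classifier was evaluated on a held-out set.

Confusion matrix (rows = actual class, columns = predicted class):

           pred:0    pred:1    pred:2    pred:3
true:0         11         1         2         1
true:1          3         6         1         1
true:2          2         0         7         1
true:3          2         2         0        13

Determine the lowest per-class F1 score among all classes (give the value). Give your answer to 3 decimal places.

Per-class F1 score (2·TP/(2·TP+FP+FN)):
  0: TP=11, FP=3+2+2=7, FN=1+2+1=4 → 22/33 = 0.6667
  1: TP=6, FP=1+0+2=3, FN=3+1+1=5 → 12/20 = 0.6000
  2: TP=7, FP=2+1+0=3, FN=2+0+1=3 → 14/20 = 0.7000
  3: TP=13, FP=1+1+1=3, FN=2+2+0=4 → 26/33 = 0.7879
Lowest is class '1' with F1 score = 0.600.

0.600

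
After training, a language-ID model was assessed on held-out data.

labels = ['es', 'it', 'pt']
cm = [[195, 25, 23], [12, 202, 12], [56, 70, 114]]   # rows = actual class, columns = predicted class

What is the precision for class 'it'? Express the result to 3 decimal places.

0.680

One-vs-rest for 'it': TP = diagonal; FP = other classes predicted 'it'; FN = 'it' predicted as other.
precision = TP/(TP+FP).
it: TP=202, FP=25+70=95 → 202/297 = 0.6801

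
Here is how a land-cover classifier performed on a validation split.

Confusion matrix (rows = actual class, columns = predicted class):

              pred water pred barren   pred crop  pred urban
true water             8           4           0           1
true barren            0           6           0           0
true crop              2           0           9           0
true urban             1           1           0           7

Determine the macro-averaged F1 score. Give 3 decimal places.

0.774

Per-class F1 score (2·TP/(2·TP+FP+FN)):
  water: TP=8, FP=0+2+1=3, FN=4+0+1=5 → 16/24 = 0.6667
  barren: TP=6, FP=4+0+1=5, FN=0+0+0=0 → 12/17 = 0.7059
  crop: TP=9, FP=0+0+0=0, FN=2+0+0=2 → 18/20 = 0.9000
  urban: TP=7, FP=1+0+0=1, FN=1+1+0=2 → 14/17 = 0.8235
Macro-F1 score = mean = (0.6667 + 0.7059 + 0.9000 + 0.8235) / 4 = 0.774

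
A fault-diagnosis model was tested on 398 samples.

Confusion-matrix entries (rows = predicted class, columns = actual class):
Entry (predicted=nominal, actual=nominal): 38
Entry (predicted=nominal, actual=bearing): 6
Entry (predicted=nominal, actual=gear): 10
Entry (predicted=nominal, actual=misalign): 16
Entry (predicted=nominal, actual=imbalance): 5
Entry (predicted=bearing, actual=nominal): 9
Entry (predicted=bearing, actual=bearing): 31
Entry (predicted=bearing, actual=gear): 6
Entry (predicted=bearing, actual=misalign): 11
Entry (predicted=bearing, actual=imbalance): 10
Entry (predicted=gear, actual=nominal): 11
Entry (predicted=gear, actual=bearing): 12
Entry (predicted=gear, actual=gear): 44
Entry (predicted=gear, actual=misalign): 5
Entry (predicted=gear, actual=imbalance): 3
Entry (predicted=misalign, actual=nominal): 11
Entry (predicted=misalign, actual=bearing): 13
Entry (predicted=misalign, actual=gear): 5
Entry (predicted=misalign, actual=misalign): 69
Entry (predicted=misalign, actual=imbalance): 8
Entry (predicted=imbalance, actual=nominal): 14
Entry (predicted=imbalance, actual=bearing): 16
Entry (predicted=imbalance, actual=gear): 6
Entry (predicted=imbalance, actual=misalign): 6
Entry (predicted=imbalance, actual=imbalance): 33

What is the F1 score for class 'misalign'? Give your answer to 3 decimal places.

F1 score = 2·TP/(2·TP+FP+FN).
misalign: TP=69, FP=11+13+5+8=37, FN=16+11+5+6=38 → 138/213 = 0.6479

0.648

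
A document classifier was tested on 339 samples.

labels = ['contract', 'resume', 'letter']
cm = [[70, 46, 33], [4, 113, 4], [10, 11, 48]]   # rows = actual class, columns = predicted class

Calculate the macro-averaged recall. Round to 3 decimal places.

0.700

Per-class recall (TP/(TP+FN)):
  contract: TP=70, FN=46+33=79 → 70/149 = 0.4698
  resume: TP=113, FN=4+4=8 → 113/121 = 0.9339
  letter: TP=48, FN=10+11=21 → 48/69 = 0.6957
Macro-recall = mean = (0.4698 + 0.9339 + 0.6957) / 3 = 0.700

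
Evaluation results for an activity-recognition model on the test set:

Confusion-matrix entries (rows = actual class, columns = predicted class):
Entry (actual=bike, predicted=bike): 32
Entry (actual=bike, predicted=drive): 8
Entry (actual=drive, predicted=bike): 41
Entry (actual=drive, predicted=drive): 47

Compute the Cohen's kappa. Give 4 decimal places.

0.2727

Observed agreement pₒ = trace/N = 79/128 = 0.61719
Expected agreement pₑ = Σ (rowᵢ·colᵢ)/N² = (40·73 + 88·55)/128² = 0.47363
κ = (pₒ − pₑ)/(1 − pₑ) = (0.61719 − 0.47363)/(1 − 0.47363) = 0.2727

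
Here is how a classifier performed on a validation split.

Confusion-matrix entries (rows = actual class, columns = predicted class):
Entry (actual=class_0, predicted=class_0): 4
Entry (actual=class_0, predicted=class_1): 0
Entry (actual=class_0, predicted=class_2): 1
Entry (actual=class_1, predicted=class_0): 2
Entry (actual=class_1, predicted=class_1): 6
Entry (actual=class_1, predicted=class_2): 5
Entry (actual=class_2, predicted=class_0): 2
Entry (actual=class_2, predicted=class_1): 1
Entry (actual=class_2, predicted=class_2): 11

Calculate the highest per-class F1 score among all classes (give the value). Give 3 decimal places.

0.710

Per-class F1 score (2·TP/(2·TP+FP+FN)):
  class_0: TP=4, FP=2+2=4, FN=0+1=1 → 8/13 = 0.6154
  class_1: TP=6, FP=0+1=1, FN=2+5=7 → 12/20 = 0.6000
  class_2: TP=11, FP=1+5=6, FN=2+1=3 → 22/31 = 0.7097
Highest is class 'class_2' with F1 score = 0.710.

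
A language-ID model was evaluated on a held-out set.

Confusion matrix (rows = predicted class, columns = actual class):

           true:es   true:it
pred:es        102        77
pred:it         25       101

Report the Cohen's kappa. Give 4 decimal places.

Observed agreement pₒ = trace/N = 203/305 = 0.66557
Expected agreement pₑ = Σ (rowᵢ·colᵢ)/N² = (127·179 + 178·126)/305² = 0.48547
κ = (pₒ − pₑ)/(1 − pₑ) = (0.66557 − 0.48547)/(1 − 0.48547) = 0.3500

0.3500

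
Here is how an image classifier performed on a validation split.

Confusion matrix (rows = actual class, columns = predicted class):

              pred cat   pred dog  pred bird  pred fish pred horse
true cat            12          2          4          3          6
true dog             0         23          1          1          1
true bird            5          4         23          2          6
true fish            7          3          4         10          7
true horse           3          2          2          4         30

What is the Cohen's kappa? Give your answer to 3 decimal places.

Observed agreement pₒ = trace/N = 98/165 = 0.5939
Expected agreement pₑ = Σ (rowᵢ·colᵢ)/N² = (27·27 + 26·34 + 40·34 + 31·20 + 41·50)/165² = 0.2073
κ = (pₒ − pₑ)/(1 − pₑ) = (0.5939 − 0.2073)/(1 − 0.2073) = 0.488

0.488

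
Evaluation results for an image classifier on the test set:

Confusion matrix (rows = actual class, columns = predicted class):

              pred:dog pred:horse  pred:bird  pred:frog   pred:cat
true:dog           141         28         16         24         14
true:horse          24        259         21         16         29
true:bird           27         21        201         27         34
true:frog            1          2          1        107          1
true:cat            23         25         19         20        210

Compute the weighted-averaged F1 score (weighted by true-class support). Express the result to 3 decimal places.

Per-class F1 score (2·TP/(2·TP+FP+FN)):
  dog: TP=141, FP=24+27+1+23=75, FN=28+16+24+14=82 → 282/439 = 0.6424
  horse: TP=259, FP=28+21+2+25=76, FN=24+21+16+29=90 → 518/684 = 0.7573
  bird: TP=201, FP=16+21+1+19=57, FN=27+21+27+34=109 → 402/568 = 0.7077
  frog: TP=107, FP=24+16+27+20=87, FN=1+2+1+1=5 → 214/306 = 0.6993
  cat: TP=210, FP=14+29+34+1=78, FN=23+25+19+20=87 → 420/585 = 0.7179
Weighted-F1 score = Σ (supportᵢ/N)·F1 scoreᵢ with N=1291: (223/1291)·0.6424 + (349/1291)·0.7573 + (310/1291)·0.7077 + (112/1291)·0.6993 + (297/1291)·0.7179 = 0.711

0.711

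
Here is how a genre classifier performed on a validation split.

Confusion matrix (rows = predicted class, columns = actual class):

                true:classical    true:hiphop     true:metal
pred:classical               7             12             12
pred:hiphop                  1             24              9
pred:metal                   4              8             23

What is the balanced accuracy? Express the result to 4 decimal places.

0.5505

Balanced accuracy = mean of per-class recall.
  classical: recall = 7/12 = 0.58333
  hiphop: recall = 24/44 = 0.54545
  metal: recall = 23/44 = 0.52273
Mean = (0.58333 + 0.54545 + 0.52273) / 3 = 0.5505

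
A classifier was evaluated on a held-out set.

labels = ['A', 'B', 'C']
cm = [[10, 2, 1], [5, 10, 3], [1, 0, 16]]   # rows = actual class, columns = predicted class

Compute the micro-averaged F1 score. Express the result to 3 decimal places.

Micro-averaging pools counts across classes: ΣTP=36, ΣFP=12, ΣFN=12.
Micro-F1 score = 2·TP/(2·TP+FP+FN) on pooled counts = 0.750 (equals overall accuracy in single-label multiclass).

0.750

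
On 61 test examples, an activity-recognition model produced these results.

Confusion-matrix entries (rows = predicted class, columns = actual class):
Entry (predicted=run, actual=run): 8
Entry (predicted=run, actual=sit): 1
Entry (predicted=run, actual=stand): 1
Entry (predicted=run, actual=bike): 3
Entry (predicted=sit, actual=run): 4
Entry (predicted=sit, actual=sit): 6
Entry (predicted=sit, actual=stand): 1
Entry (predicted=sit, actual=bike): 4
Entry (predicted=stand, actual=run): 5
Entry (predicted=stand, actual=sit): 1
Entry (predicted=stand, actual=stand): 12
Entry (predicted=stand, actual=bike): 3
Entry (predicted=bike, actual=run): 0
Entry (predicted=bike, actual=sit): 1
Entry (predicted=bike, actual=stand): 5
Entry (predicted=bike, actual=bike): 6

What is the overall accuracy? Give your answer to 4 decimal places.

Accuracy = trace / total = (8+6+12+6=32) / 61 = 32/61 = 0.5246

0.5246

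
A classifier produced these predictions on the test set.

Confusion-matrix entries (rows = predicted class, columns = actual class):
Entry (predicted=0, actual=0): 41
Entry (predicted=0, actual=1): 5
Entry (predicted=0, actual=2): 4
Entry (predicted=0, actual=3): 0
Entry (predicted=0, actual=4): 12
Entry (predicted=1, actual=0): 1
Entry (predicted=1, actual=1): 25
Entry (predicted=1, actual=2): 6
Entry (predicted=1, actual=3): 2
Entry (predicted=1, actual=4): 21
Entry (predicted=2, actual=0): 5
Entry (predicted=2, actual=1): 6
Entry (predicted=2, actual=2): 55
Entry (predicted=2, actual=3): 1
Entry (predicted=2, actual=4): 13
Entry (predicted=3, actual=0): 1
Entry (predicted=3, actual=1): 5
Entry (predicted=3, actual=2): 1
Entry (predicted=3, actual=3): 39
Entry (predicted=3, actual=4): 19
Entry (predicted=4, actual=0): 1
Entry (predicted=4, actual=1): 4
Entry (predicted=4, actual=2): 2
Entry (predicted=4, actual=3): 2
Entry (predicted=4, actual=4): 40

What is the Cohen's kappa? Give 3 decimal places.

0.556

Observed agreement pₒ = trace/N = 200/311 = 0.6431
Expected agreement pₑ = Σ (rowᵢ·colᵢ)/N² = (49·62 + 45·55 + 68·80 + 44·65 + 105·49)/311² = 0.1960
κ = (pₒ − pₑ)/(1 − pₑ) = (0.6431 − 0.1960)/(1 − 0.1960) = 0.556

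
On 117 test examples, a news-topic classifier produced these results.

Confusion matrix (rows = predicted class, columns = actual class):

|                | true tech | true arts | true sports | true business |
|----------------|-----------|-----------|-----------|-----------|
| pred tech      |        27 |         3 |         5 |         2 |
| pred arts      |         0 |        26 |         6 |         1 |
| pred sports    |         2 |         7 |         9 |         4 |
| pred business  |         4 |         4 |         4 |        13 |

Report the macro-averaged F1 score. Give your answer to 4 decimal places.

0.6132

Per-class F1 score (2·TP/(2·TP+FP+FN)):
  tech: TP=27, FP=3+5+2=10, FN=0+2+4=6 → 54/70 = 0.77143
  arts: TP=26, FP=0+6+1=7, FN=3+7+4=14 → 52/73 = 0.71233
  sports: TP=9, FP=2+7+4=13, FN=5+6+4=15 → 18/46 = 0.39130
  business: TP=13, FP=4+4+4=12, FN=2+1+4=7 → 26/45 = 0.57778
Macro-F1 score = mean = (0.77143 + 0.71233 + 0.39130 + 0.57778) / 4 = 0.6132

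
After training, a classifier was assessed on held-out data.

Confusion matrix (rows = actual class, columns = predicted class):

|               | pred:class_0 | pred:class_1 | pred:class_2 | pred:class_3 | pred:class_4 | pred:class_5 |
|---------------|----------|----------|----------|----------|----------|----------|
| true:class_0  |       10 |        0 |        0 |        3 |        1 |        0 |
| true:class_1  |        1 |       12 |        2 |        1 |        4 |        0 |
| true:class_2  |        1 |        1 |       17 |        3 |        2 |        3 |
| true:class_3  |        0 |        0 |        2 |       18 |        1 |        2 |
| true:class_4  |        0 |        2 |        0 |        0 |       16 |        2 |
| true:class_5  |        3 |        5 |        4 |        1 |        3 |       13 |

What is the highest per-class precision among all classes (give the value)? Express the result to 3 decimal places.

Per-class precision (TP/(TP+FP)):
  class_0: TP=10, FP=1+1+0+0+3=5 → 10/15 = 0.6667
  class_1: TP=12, FP=0+1+0+2+5=8 → 12/20 = 0.6000
  class_2: TP=17, FP=0+2+2+0+4=8 → 17/25 = 0.6800
  class_3: TP=18, FP=3+1+3+0+1=8 → 18/26 = 0.6923
  class_4: TP=16, FP=1+4+2+1+3=11 → 16/27 = 0.5926
  class_5: TP=13, FP=0+0+3+2+2=7 → 13/20 = 0.6500
Highest is class 'class_3' with precision = 0.692.

0.692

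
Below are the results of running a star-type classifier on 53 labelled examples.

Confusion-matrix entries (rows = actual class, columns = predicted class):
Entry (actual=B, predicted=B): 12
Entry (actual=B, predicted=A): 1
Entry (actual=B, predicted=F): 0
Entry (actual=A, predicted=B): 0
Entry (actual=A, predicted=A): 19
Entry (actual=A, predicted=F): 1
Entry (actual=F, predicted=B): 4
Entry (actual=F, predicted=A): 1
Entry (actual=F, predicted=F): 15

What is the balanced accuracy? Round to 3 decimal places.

Balanced accuracy = mean of per-class recall.
  B: recall = 12/13 = 0.9231
  A: recall = 19/20 = 0.9500
  F: recall = 15/20 = 0.7500
Mean = (0.9231 + 0.9500 + 0.7500) / 3 = 0.874

0.874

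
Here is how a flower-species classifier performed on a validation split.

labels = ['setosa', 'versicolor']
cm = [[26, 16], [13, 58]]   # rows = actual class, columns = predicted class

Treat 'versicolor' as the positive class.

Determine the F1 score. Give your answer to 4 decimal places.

Precision = TP/(TP+FP) = 58/74 = 0.7838
Recall = TP/(TP+FN) = 58/71 = 0.8169
F1 = 2·TP/(2·TP+FP+FN) = 116/145 = 0.8000

0.8000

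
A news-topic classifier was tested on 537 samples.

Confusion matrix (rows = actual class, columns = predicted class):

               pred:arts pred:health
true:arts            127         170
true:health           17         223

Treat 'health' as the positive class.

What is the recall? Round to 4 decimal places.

0.9292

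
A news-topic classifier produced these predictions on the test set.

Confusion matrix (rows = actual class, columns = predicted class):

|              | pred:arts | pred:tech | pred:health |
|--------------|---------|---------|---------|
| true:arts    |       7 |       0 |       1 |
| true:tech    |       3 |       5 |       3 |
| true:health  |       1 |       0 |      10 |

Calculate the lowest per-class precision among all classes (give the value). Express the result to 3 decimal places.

0.636

Per-class precision (TP/(TP+FP)):
  arts: TP=7, FP=3+1=4 → 7/11 = 0.6364
  tech: TP=5, FP=0+0=0 → 5/5 = 1.0000
  health: TP=10, FP=1+3=4 → 10/14 = 0.7143
Lowest is class 'arts' with precision = 0.636.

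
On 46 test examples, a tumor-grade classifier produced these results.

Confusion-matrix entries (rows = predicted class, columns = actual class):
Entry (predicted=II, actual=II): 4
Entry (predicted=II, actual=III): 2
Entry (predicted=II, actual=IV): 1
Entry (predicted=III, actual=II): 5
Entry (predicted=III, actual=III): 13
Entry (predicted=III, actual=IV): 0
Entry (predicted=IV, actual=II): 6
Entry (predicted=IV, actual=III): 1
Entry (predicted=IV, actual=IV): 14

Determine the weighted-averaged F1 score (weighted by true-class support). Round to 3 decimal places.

0.638

Per-class F1 score (2·TP/(2·TP+FP+FN)):
  II: TP=4, FP=2+1=3, FN=5+6=11 → 8/22 = 0.3636
  III: TP=13, FP=5+0=5, FN=2+1=3 → 26/34 = 0.7647
  IV: TP=14, FP=6+1=7, FN=1+0=1 → 28/36 = 0.7778
Weighted-F1 score = Σ (supportᵢ/N)·F1 scoreᵢ with N=46: (15/46)·0.3636 + (16/46)·0.7647 + (15/46)·0.7778 = 0.638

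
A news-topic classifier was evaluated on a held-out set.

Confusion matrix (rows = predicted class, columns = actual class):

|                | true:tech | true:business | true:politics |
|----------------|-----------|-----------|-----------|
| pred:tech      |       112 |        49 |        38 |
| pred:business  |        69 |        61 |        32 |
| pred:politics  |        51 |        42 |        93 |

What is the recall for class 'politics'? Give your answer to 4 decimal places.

0.5706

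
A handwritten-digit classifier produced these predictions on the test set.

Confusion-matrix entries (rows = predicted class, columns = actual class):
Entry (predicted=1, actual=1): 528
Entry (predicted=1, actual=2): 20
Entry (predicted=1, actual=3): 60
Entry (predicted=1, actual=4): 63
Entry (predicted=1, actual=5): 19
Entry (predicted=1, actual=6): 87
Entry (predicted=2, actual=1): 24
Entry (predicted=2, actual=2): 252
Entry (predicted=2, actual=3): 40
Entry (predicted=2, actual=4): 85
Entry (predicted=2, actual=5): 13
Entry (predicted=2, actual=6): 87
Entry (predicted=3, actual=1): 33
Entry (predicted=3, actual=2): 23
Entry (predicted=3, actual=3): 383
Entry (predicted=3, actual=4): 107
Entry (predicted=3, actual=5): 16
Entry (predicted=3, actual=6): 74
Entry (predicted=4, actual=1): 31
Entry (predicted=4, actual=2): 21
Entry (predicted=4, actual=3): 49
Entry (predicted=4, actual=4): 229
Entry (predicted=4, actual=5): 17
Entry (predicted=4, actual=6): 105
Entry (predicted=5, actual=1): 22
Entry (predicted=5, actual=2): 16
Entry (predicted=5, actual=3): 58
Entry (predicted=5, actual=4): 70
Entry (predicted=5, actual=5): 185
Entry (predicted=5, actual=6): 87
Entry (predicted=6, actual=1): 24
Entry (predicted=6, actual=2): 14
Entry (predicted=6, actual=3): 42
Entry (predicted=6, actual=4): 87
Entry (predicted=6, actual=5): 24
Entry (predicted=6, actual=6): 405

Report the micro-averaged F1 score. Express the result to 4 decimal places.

0.5829

Micro-averaging pools counts across classes: ΣTP=1982, ΣFP=1418, ΣFN=1418.
Micro-F1 score = 2·TP/(2·TP+FP+FN) on pooled counts = 0.5829 (equals overall accuracy in single-label multiclass).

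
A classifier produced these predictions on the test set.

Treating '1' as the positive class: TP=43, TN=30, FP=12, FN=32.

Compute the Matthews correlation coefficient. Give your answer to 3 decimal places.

MCC = (TP·TN − FP·FN) / √((TP+FP)(TP+FN)(TN+FP)(TN+FN))
Numerator = 43·30 − 12·32 = 906
Denominator = √(55·75·42·62) = √10741500 = 3277.4228
MCC = 906 / 3277.4228 = 0.276

0.276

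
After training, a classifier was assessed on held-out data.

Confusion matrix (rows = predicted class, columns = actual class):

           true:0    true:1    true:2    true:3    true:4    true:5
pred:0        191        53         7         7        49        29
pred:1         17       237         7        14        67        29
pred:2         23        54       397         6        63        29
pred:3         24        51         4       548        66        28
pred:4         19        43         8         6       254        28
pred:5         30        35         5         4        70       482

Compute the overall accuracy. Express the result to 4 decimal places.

Accuracy = trace / total = (191+237+397+548+254+482=2109) / 2984 = 2109/2984 = 0.7068

0.7068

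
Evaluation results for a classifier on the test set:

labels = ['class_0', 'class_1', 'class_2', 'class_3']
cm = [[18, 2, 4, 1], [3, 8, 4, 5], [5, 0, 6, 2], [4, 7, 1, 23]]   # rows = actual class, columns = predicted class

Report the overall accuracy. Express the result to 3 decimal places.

0.591

Accuracy = trace / total = (18+8+6+23=55) / 93 = 55/93 = 0.591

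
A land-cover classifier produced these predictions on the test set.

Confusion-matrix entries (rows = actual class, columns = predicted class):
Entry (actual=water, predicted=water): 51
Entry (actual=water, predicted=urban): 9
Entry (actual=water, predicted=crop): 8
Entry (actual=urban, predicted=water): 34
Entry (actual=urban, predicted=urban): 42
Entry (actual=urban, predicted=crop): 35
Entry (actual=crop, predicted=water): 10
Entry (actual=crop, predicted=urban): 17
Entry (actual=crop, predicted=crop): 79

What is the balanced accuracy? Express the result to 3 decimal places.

0.625

Balanced accuracy = mean of per-class recall.
  water: recall = 51/68 = 0.7500
  urban: recall = 42/111 = 0.3784
  crop: recall = 79/106 = 0.7453
Mean = (0.7500 + 0.3784 + 0.7453) / 3 = 0.625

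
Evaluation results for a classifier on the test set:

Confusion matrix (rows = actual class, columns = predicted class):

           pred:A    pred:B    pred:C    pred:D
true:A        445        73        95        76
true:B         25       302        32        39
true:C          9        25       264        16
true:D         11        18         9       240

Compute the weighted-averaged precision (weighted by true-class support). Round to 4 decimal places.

0.7745

Per-class precision (TP/(TP+FP)):
  A: TP=445, FP=25+9+11=45 → 445/490 = 0.90816
  B: TP=302, FP=73+25+18=116 → 302/418 = 0.72249
  C: TP=264, FP=95+32+9=136 → 264/400 = 0.66000
  D: TP=240, FP=76+39+16=131 → 240/371 = 0.64690
Weighted-precision = Σ (supportᵢ/N)·precisionᵢ with N=1679: (689/1679)·0.90816 + (398/1679)·0.72249 + (314/1679)·0.66000 + (278/1679)·0.64690 = 0.7745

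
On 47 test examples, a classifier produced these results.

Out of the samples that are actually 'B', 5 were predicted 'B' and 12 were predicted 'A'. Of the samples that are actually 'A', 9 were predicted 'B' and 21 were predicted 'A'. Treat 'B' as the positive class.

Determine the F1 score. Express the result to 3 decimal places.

0.323

Precision = TP/(TP+FP) = 5/14 = 0.3571
Recall = TP/(TP+FN) = 5/17 = 0.2941
F1 = 2·TP/(2·TP+FP+FN) = 10/31 = 0.323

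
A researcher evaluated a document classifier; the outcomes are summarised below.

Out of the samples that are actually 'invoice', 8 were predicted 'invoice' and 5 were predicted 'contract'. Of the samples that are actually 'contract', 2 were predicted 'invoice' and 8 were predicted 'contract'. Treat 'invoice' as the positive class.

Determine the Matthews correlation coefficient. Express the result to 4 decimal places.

MCC = (TP·TN − FP·FN) / √((TP+FP)(TP+FN)(TN+FP)(TN+FN))
Numerator = 8·8 − 2·5 = 54
Denominator = √(10·13·10·13) = √16900 = 130.0000
MCC = 54 / 130.0000 = 0.4154

0.4154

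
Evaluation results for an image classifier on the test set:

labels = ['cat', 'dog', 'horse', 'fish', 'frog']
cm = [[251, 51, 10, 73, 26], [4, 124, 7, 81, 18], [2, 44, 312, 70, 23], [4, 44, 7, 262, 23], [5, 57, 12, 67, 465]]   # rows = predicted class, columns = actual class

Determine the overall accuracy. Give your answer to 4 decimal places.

0.6925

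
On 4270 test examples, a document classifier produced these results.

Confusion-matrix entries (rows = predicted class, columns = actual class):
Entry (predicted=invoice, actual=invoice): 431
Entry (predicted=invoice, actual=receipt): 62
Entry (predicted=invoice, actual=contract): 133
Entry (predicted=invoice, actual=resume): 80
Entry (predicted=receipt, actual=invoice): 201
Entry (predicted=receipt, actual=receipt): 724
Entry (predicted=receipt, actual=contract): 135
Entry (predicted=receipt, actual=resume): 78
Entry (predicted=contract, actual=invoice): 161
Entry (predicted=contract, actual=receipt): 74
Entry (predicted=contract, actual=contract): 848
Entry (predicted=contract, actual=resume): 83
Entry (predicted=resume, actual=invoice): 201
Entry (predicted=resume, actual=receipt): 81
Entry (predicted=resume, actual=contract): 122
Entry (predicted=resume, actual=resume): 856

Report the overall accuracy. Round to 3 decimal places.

Accuracy = trace / total = (431+724+848+856=2859) / 4270 = 2859/4270 = 0.670

0.670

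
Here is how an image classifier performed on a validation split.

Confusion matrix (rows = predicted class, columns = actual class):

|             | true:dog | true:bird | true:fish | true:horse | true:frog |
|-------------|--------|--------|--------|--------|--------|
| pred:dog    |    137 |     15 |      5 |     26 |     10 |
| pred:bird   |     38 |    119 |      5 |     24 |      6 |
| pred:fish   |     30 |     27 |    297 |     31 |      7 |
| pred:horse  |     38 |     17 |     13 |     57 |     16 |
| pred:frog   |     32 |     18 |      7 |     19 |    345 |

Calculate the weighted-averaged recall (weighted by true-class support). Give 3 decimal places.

0.713

Per-class recall (TP/(TP+FN)):
  dog: TP=137, FN=38+30+38+32=138 → 137/275 = 0.4982
  bird: TP=119, FN=15+27+17+18=77 → 119/196 = 0.6071
  fish: TP=297, FN=5+5+13+7=30 → 297/327 = 0.9083
  horse: TP=57, FN=26+24+31+19=100 → 57/157 = 0.3631
  frog: TP=345, FN=10+6+7+16=39 → 345/384 = 0.8984
Weighted-recall = Σ (supportᵢ/N)·recallᵢ with N=1339: (275/1339)·0.4982 + (196/1339)·0.6071 + (327/1339)·0.9083 + (157/1339)·0.3631 + (384/1339)·0.8984 = 0.713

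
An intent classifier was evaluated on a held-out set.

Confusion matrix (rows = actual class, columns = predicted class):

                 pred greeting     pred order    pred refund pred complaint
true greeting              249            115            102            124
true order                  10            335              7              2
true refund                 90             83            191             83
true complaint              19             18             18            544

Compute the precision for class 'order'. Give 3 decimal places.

0.608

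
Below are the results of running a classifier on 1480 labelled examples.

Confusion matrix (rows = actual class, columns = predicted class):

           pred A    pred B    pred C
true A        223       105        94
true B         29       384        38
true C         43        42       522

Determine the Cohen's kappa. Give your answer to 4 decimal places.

Observed agreement pₒ = trace/N = 1129/1480 = 0.76284
Expected agreement pₑ = Σ (rowᵢ·colᵢ)/N² = (422·295 + 451·531 + 607·654)/1480² = 0.34740
κ = (pₒ − pₑ)/(1 − pₑ) = (0.76284 − 0.34740)/(1 − 0.34740) = 0.6366

0.6366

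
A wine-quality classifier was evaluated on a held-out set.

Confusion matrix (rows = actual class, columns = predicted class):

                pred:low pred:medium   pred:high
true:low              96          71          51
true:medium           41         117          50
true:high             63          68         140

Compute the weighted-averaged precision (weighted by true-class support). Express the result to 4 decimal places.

0.5124

Per-class precision (TP/(TP+FP)):
  low: TP=96, FP=41+63=104 → 96/200 = 0.48000
  medium: TP=117, FP=71+68=139 → 117/256 = 0.45703
  high: TP=140, FP=51+50=101 → 140/241 = 0.58091
Weighted-precision = Σ (supportᵢ/N)·precisionᵢ with N=697: (218/697)·0.48000 + (208/697)·0.45703 + (271/697)·0.58091 = 0.5124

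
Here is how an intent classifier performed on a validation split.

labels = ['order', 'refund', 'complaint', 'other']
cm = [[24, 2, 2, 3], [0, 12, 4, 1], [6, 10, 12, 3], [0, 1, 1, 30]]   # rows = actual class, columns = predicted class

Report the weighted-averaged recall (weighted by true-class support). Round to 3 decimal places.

Per-class recall (TP/(TP+FN)):
  order: TP=24, FN=2+2+3=7 → 24/31 = 0.7742
  refund: TP=12, FN=0+4+1=5 → 12/17 = 0.7059
  complaint: TP=12, FN=6+10+3=19 → 12/31 = 0.3871
  other: TP=30, FN=0+1+1=2 → 30/32 = 0.9375
Weighted-recall = Σ (supportᵢ/N)·recallᵢ with N=111: (31/111)·0.7742 + (17/111)·0.7059 + (31/111)·0.3871 + (32/111)·0.9375 = 0.703

0.703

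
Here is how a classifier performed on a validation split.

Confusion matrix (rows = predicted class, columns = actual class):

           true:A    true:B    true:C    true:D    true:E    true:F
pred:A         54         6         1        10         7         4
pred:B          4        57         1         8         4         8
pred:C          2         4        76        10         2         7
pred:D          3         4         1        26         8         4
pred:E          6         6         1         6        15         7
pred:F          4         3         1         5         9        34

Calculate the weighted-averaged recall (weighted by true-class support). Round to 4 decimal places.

0.6422

Per-class recall (TP/(TP+FN)):
  A: TP=54, FN=4+2+3+6+4=19 → 54/73 = 0.73973
  B: TP=57, FN=6+4+4+6+3=23 → 57/80 = 0.71250
  C: TP=76, FN=1+1+1+1+1=5 → 76/81 = 0.93827
  D: TP=26, FN=10+8+10+6+5=39 → 26/65 = 0.40000
  E: TP=15, FN=7+4+2+8+9=30 → 15/45 = 0.33333
  F: TP=34, FN=4+8+7+4+7=30 → 34/64 = 0.53125
Weighted-recall = Σ (supportᵢ/N)·recallᵢ with N=408: (73/408)·0.73973 + (80/408)·0.71250 + (81/408)·0.93827 + (65/408)·0.40000 + (45/408)·0.33333 + (64/408)·0.53125 = 0.6422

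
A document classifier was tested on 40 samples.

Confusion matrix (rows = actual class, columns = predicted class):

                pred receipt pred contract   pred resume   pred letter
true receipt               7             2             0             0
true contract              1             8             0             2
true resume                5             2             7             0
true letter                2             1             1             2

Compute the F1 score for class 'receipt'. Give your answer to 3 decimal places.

0.583

One-vs-rest for 'receipt': TP = diagonal; FP = other classes predicted 'receipt'; FN = 'receipt' predicted as other.
F1 score = 2·TP/(2·TP+FP+FN).
receipt: TP=7, FP=1+5+2=8, FN=2+0+0=2 → 14/24 = 0.5833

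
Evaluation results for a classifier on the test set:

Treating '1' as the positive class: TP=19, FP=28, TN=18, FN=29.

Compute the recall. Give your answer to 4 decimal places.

0.3958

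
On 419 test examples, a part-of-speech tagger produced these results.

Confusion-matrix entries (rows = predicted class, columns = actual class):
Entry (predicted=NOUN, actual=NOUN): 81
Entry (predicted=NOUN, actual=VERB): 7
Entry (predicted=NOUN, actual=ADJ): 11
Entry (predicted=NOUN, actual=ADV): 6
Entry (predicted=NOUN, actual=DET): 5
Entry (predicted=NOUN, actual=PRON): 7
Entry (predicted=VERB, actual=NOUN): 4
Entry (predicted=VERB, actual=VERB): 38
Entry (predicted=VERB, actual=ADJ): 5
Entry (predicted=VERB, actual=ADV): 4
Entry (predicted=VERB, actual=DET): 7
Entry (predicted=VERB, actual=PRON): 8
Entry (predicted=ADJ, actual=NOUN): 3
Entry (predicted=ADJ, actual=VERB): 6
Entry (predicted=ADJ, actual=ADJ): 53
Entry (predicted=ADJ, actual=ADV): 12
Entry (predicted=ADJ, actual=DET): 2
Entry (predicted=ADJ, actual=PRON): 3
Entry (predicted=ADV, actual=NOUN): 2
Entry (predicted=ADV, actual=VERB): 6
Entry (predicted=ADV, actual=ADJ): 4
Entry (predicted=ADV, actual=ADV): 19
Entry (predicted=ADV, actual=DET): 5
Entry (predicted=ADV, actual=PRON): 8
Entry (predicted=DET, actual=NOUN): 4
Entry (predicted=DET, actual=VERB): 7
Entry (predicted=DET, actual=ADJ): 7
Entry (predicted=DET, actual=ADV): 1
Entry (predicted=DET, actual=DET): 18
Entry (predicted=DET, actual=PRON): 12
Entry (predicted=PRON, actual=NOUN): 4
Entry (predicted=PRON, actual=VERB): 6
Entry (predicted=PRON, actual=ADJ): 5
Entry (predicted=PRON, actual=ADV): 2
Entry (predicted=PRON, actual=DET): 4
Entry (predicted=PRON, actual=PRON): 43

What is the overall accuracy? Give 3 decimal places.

Accuracy = trace / total = (81+38+53+19+18+43=252) / 419 = 252/419 = 0.601

0.601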